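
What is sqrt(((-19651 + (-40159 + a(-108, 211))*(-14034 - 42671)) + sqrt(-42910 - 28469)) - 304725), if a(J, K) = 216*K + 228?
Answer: sqrt(-320424101 + 3*I*sqrt(7931)) ≈ 0.e-2 + 17900.0*I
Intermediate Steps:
a(J, K) = 228 + 216*K
sqrt(((-19651 + (-40159 + a(-108, 211))*(-14034 - 42671)) + sqrt(-42910 - 28469)) - 304725) = sqrt(((-19651 + (-40159 + (228 + 216*211))*(-14034 - 42671)) + sqrt(-42910 - 28469)) - 304725) = sqrt(((-19651 + (-40159 + (228 + 45576))*(-56705)) + sqrt(-71379)) - 304725) = sqrt(((-19651 + (-40159 + 45804)*(-56705)) + 3*I*sqrt(7931)) - 304725) = sqrt(((-19651 + 5645*(-56705)) + 3*I*sqrt(7931)) - 304725) = sqrt(((-19651 - 320099725) + 3*I*sqrt(7931)) - 304725) = sqrt((-320119376 + 3*I*sqrt(7931)) - 304725) = sqrt(-320424101 + 3*I*sqrt(7931))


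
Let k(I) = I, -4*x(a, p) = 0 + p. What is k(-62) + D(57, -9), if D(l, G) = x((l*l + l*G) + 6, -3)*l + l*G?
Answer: -2129/4 ≈ -532.25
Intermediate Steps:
x(a, p) = -p/4 (x(a, p) = -(0 + p)/4 = -p/4)
D(l, G) = 3*l/4 + G*l (D(l, G) = (-¼*(-3))*l + l*G = 3*l/4 + G*l)
k(-62) + D(57, -9) = -62 + (¼)*57*(3 + 4*(-9)) = -62 + (¼)*57*(3 - 36) = -62 + (¼)*57*(-33) = -62 - 1881/4 = -2129/4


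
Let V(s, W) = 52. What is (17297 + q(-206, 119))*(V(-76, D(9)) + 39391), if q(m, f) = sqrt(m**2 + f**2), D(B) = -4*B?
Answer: 682245571 + 39443*sqrt(56597) ≈ 6.9163e+8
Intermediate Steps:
q(m, f) = sqrt(f**2 + m**2)
(17297 + q(-206, 119))*(V(-76, D(9)) + 39391) = (17297 + sqrt(119**2 + (-206)**2))*(52 + 39391) = (17297 + sqrt(14161 + 42436))*39443 = (17297 + sqrt(56597))*39443 = 682245571 + 39443*sqrt(56597)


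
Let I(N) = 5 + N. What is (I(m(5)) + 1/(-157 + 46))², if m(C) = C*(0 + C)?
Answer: 11082241/12321 ≈ 899.46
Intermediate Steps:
m(C) = C² (m(C) = C*C = C²)
(I(m(5)) + 1/(-157 + 46))² = ((5 + 5²) + 1/(-157 + 46))² = ((5 + 25) + 1/(-111))² = (30 - 1/111)² = (3329/111)² = 11082241/12321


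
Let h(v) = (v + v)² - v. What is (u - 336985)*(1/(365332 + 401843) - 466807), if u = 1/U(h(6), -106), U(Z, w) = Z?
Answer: 43145364674476736/274275 ≈ 1.5731e+11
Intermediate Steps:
h(v) = -v + 4*v² (h(v) = (2*v)² - v = 4*v² - v = -v + 4*v²)
u = 1/138 (u = 1/(6*(-1 + 4*6)) = 1/(6*(-1 + 24)) = 1/(6*23) = 1/138 ≈ 0.0072464)
(u - 336985)*(1/(365332 + 401843) - 466807) = (1/138 - 336985)*(1/(365332 + 401843) - 466807) = -46503929*(1/767175 - 466807)/138 = -46503929/138*(-358122660224/767175) = 43145364674476736/274275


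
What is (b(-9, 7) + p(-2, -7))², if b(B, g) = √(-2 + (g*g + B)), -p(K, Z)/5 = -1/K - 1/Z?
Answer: 9473/196 - 45*√38/7 ≈ 8.7033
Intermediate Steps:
p(K, Z) = 5/K + 5/Z (p(K, Z) = -5*(-1/K - 1/Z) = 5/K + 5/Z)
b(B, g) = √(-2 + B + g²) (b(B, g) = √(-2 + (g² + B)) = √(-2 + (B + g²)) = √(-2 + B + g²))
(b(-9, 7) + p(-2, -7))² = (√(-2 - 9 + 7²) + (5/(-2) + 5/(-7)))² = (√(-2 - 9 + 49) + (5*(-½) + 5*(-⅐)))² = (√38 + (-5/2 - 5/7))² = (√38 - 45/14)² = (-45/14 + √38)²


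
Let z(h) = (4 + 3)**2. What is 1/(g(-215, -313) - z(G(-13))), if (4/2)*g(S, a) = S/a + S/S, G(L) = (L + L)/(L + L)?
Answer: -313/15073 ≈ -0.020766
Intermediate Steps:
G(L) = 1 (G(L) = (2*L)/((2*L)) = (2*L)*(1/(2*L)) = 1)
g(S, a) = 1/2 + S/(2*a) (g(S, a) = (S/a + S/S)/2 = (S/a + 1)/2 = (1 + S/a)/2 = 1/2 + S/(2*a))
z(h) = 49 (z(h) = 7**2 = 49)
1/(g(-215, -313) - z(G(-13))) = 1/((1/2)*(-215 - 313)/(-313) - 1*49) = 1/((1/2)*(-1/313)*(-528) - 49) = 1/(264/313 - 49) = 1/(-15073/313) = -313/15073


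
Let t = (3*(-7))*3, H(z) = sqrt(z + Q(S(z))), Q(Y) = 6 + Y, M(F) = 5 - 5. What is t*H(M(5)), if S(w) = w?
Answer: -63*sqrt(6) ≈ -154.32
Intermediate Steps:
M(F) = 0
H(z) = sqrt(6 + 2*z) (H(z) = sqrt(z + (6 + z)) = sqrt(6 + 2*z))
t = -63 (t = -21*3 = -63)
t*H(M(5)) = -63*sqrt(6 + 2*0) = -63*sqrt(6 + 0) = -63*sqrt(6)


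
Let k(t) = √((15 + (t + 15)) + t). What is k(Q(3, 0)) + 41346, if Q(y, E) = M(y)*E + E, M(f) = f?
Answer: 41346 + √30 ≈ 41352.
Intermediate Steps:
Q(y, E) = E + E*y (Q(y, E) = y*E + E = E*y + E = E + E*y)
k(t) = √(30 + 2*t) (k(t) = √((15 + (15 + t)) + t) = √((30 + t) + t) = √(30 + 2*t))
k(Q(3, 0)) + 41346 = √(30 + 2*(0*(1 + 3))) + 41346 = √(30 + 2*(0*4)) + 41346 = √(30 + 2*0) + 41346 = √(30 + 0) + 41346 = √30 + 41346 = 41346 + √30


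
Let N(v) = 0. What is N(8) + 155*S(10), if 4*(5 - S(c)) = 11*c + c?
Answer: -3875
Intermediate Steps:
S(c) = 5 - 3*c (S(c) = 5 - (11*c + c)/4 = 5 - 3*c)
N(8) + 155*S(10) = 0 + 155*(5 - 3*10) = 0 + 155*(5 - 30) = 0 + 155*(-25) = 0 - 3875 = -3875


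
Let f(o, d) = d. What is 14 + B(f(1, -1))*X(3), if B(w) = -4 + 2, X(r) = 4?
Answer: 6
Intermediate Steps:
B(w) = -2
14 + B(f(1, -1))*X(3) = 14 - 2*4 = 14 - 8 = 6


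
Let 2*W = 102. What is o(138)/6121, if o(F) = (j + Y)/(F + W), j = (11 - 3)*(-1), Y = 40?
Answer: 32/1156869 ≈ 2.7661e-5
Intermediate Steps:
j = -8 (j = 8*(-1) = -8)
W = 51 (W = (½)*102 = 51)
o(F) = 32/(51 + F) (o(F) = (-8 + 40)/(F + 51) = 32/(51 + F))
o(138)/6121 = (32/(51 + 138))/6121 = (32/189)*(1/6121) = 32/1156869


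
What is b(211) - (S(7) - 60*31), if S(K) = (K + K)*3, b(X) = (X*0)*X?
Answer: 1818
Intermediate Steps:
b(X) = 0 (b(X) = 0*X = 0)
S(K) = 6*K (S(K) = (2*K)*3 = 6*K)
b(211) - (S(7) - 60*31) = 0 - (6*7 - 60*31) = 0 - (42 - 1860) = 0 - 1*(-1818) = 0 + 1818 = 1818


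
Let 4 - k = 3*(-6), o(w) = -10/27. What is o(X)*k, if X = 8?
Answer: -220/27 ≈ -8.1481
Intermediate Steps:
o(w) = -10/27 (o(w) = -10*1/27 = -10/27)
k = 22 (k = 4 - 3*(-6) = 4 - 1*(-18) = 4 + 18 = 22)
o(X)*k = -10/27*22 = -220/27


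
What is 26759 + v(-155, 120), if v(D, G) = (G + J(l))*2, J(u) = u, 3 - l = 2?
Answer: 27001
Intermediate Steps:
l = 1 (l = 3 - 1*2 = 3 - 2 = 1)
v(D, G) = 2 + 2*G (v(D, G) = (G + 1)*2 = (1 + G)*2 = 2 + 2*G)
26759 + v(-155, 120) = 26759 + (2 + 2*120) = 26759 + (2 + 240) = 26759 + 242 = 27001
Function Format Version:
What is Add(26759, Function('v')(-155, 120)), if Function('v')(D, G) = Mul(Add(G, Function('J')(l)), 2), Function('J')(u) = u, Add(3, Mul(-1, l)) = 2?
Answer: 27001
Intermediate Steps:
l = 1 (l = Add(3, Mul(-1, 2)) = Add(3, -2) = 1)
Function('v')(D, G) = Add(2, Mul(2, G)) (Function('v')(D, G) = Mul(Add(G, 1), 2) = Mul(Add(1, G), 2) = Add(2, Mul(2, G)))
Add(26759, Function('v')(-155, 120)) = Add(26759, Add(2, Mul(2, 120))) = Add(26759, Add(2, 240)) = Add(26759, 242) = 27001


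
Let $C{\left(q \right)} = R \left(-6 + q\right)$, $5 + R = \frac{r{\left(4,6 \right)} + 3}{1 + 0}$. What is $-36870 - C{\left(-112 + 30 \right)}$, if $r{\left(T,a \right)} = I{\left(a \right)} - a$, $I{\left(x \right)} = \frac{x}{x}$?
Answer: $-37486$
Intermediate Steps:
$I{\left(x \right)} = 1$
$r{\left(T,a \right)} = 1 - a$
$R = -7$ ($R = -5 + \frac{\left(1 - 6\right) + 3}{1 + 0} = -5 + \frac{\left(1 - 6\right) + 3}{1} = -5 + \left(-5 + 3\right) 1 = -5 - 2 = -7$)
$C{\left(q \right)} = 42 - 7 q$ ($C{\left(q \right)} = - 7 \left(-6 + q\right) = 42 - 7 q$)
$-36870 - C{\left(-112 + 30 \right)} = -36870 - \left(42 - 7 \left(-112 + 30\right)\right) = -36870 - \left(42 - -574\right) = -36870 - \left(42 + 574\right) = -36870 - 616 = -37486$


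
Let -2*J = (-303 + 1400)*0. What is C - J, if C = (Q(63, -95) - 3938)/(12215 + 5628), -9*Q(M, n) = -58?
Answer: -35384/160587 ≈ -0.22034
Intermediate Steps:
Q(M, n) = 58/9 (Q(M, n) = -⅑*(-58) = 58/9)
J = 0 (J = -(-303 + 1400)*0/2 = -1097*0/2 = -½*0 = 0)
C = -35384/160587 (C = (58/9 - 3938)/(12215 + 5628) = -35384/9/17843 = -35384/9*1/17843 = -35384/160587 ≈ -0.22034)
C - J = -35384/160587 - 1*0 = -35384/160587 + 0 = -35384/160587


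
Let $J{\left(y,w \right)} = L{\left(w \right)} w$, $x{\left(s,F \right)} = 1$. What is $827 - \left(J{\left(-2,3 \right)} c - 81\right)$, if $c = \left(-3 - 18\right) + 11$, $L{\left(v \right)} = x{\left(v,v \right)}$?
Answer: $938$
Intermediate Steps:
$L{\left(v \right)} = 1$
$c = -10$ ($c = -21 + 11 = -10$)
$J{\left(y,w \right)} = w$ ($J{\left(y,w \right)} = 1 w = w$)
$827 - \left(J{\left(-2,3 \right)} c - 81\right) = 827 - \left(3 \left(-10\right) - 81\right) = 827 - \left(-30 - 81\right) = 827 - -111 = 827 + 111 = 938$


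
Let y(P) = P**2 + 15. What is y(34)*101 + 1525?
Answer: 119796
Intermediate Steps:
y(P) = 15 + P**2
y(34)*101 + 1525 = (15 + 34**2)*101 + 1525 = (15 + 1156)*101 + 1525 = 1171*101 + 1525 = 118271 + 1525 = 119796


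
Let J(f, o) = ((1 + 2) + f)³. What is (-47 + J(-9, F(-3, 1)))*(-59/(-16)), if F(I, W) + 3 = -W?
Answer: -15517/16 ≈ -969.81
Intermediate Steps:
F(I, W) = -3 - W
J(f, o) = (3 + f)³
(-47 + J(-9, F(-3, 1)))*(-59/(-16)) = (-47 + (3 - 9)³)*(-59/(-16)) = (-47 + (-6)³)*(-59*(-1/16)) = (-47 - 216)*(59/16) = -263*59/16 = -15517/16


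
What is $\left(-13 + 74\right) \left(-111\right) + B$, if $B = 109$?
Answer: $-6662$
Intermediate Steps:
$\left(-13 + 74\right) \left(-111\right) + B = \left(-13 + 74\right) \left(-111\right) + 109 = 61 \left(-111\right) + 109 = -6771 + 109 = -6662$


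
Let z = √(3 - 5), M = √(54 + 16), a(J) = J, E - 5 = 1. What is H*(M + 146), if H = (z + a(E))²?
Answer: (6 + I*√2)²*(146 + √70) ≈ 5248.5 + 2619.7*I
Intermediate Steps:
E = 6 (E = 5 + 1 = 6)
M = √70 ≈ 8.3666
z = I*√2 (z = √(-2) = I*√2 ≈ 1.4142*I)
H = (6 + I*√2)² (H = (I*√2 + 6)² = (6 + I*√2)² ≈ 34.0 + 16.971*I)
H*(M + 146) = (6 + I*√2)²*(√70 + 146) = (6 + I*√2)²*(146 + √70)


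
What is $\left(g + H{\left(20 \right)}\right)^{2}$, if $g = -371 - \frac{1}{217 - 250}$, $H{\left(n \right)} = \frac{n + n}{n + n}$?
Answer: $\frac{149059681}{1089} \approx 1.3688 \cdot 10^{5}$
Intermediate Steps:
$H{\left(n \right)} = 1$ ($H{\left(n \right)} = \frac{2 n}{2 n} = 2 n \frac{1}{2 n} = 1$)
$g = - \frac{12242}{33}$ ($g = -371 - \frac{1}{-33} = -371 - - \frac{1}{33} = -371 + \frac{1}{33} = - \frac{12242}{33} \approx -370.97$)
$\left(g + H{\left(20 \right)}\right)^{2} = \left(- \frac{12242}{33} + 1\right)^{2} = \left(- \frac{12209}{33}\right)^{2} = \frac{149059681}{1089}$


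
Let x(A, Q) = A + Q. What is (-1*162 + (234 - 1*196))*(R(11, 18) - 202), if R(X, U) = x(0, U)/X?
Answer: 273296/11 ≈ 24845.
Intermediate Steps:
R(X, U) = U/X (R(X, U) = (0 + U)/X = U/X)
(-1*162 + (234 - 1*196))*(R(11, 18) - 202) = (-1*162 + (234 - 1*196))*(18/11 - 202) = (-162 + (234 - 196))*(18*(1/11) - 202) = (-162 + 38)*(18/11 - 202) = -124*(-2204/11) = 273296/11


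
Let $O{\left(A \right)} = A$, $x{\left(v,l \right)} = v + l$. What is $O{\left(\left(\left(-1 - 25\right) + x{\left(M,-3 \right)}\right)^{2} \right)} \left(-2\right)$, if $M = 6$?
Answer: $-1058$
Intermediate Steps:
$x{\left(v,l \right)} = l + v$
$O{\left(\left(\left(-1 - 25\right) + x{\left(M,-3 \right)}\right)^{2} \right)} \left(-2\right) = \left(\left(-1 - 25\right) + \left(-3 + 6\right)\right)^{2} \left(-2\right) = \left(\left(-1 - 25\right) + 3\right)^{2} \left(-2\right) = \left(-26 + 3\right)^{2} \left(-2\right) = \left(-23\right)^{2} \left(-2\right) = 529 \left(-2\right) = -1058$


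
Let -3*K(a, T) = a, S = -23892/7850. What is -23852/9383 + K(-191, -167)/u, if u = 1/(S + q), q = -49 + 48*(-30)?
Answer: -10495614498763/110484825 ≈ -94996.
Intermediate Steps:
S = -11946/3925 (S = -23892*1/7850 = -11946/3925 ≈ -3.0436)
K(a, T) = -a/3
q = -1489 (q = -49 - 1440 = -1489)
u = -3925/5856271 (u = 1/(-11946/3925 - 1489) = 1/(-5856271/3925) = -3925/5856271 ≈ -0.00067022)
-23852/9383 + K(-191, -167)/u = -23852/9383 + (-⅓*(-191))/(-3925/5856271) = -23852*1/9383 + (191/3)*(-5856271/3925) = -23852/9383 - 1118547761/11775 = -10495614498763/110484825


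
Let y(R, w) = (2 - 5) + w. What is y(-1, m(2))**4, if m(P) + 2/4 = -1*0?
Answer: 2401/16 ≈ 150.06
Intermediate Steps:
m(P) = -1/2 (m(P) = -1/2 - 1*0 = -1/2 + 0 = -1/2)
y(R, w) = -3 + w
y(-1, m(2))**4 = (-3 - 1/2)**4 = (-7/2)**4 = 2401/16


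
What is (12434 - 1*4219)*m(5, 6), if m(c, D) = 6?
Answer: 49290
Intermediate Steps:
(12434 - 1*4219)*m(5, 6) = (12434 - 1*4219)*6 = (12434 - 4219)*6 = 8215*6 = 49290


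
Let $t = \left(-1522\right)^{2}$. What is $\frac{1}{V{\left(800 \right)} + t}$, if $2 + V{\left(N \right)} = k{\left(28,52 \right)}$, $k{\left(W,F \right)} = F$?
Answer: $\frac{1}{2316534} \approx 4.3168 \cdot 10^{-7}$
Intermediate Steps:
$t = 2316484$
$V{\left(N \right)} = 50$ ($V{\left(N \right)} = -2 + 52 = 50$)
$\frac{1}{V{\left(800 \right)} + t} = \frac{1}{50 + 2316484} = \frac{1}{2316534}$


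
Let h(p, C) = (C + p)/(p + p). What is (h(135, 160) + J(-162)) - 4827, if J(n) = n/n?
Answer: -260545/54 ≈ -4824.9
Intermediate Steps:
J(n) = 1
h(p, C) = (C + p)/(2*p) (h(p, C) = (C + p)/((2*p)) = (C + p)*(1/(2*p)) = (C + p)/(2*p))
(h(135, 160) + J(-162)) - 4827 = ((½)*(160 + 135)/135 + 1) - 4827 = ((½)*(1/135)*295 + 1) - 4827 = (59/54 + 1) - 4827 = 113/54 - 4827 = -260545/54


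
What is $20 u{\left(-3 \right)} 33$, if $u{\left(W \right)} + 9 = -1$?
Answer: $-6600$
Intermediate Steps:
$u{\left(W \right)} = -10$ ($u{\left(W \right)} = -9 - 1 = -10$)
$20 u{\left(-3 \right)} 33 = 20 \left(-10\right) 33 = \left(-200\right) 33 = -6600$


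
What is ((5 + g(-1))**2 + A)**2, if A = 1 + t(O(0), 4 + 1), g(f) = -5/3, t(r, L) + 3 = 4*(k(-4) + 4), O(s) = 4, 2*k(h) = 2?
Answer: 68644/81 ≈ 847.46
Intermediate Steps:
k(h) = 1 (k(h) = (1/2)*2 = 1)
t(r, L) = 17 (t(r, L) = -3 + 4*(1 + 4) = -3 + 4*5 = -3 + 20 = 17)
g(f) = -5/3 (g(f) = -5*1/3 = -5/3)
A = 18 (A = 1 + 17 = 18)
((5 + g(-1))**2 + A)**2 = ((5 - 5/3)**2 + 18)**2 = ((10/3)**2 + 18)**2 = (100/9 + 18)**2 = (262/9)**2 = 68644/81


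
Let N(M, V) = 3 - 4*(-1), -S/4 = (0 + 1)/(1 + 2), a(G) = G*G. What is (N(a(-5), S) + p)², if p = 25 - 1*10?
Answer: 484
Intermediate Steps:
a(G) = G²
S = -4/3 (S = -4*(0 + 1)/(1 + 2) = -4/3 ≈ -1.3333)
N(M, V) = 7 (N(M, V) = 3 + 4 = 7)
p = 15 (p = 25 - 10 = 15)
(N(a(-5), S) + p)² = (7 + 15)² = 22² = 484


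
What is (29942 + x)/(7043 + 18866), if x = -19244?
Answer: 10698/25909 ≈ 0.41291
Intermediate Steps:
(29942 + x)/(7043 + 18866) = (29942 - 19244)/(7043 + 18866) = 10698/25909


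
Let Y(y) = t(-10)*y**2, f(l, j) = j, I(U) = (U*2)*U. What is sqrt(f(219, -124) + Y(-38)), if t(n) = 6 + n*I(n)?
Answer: 6*I*sqrt(79985) ≈ 1696.9*I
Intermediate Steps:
I(U) = 2*U**2 (I(U) = (2*U)*U = 2*U**2)
t(n) = 6 + 2*n**3 (t(n) = 6 + n*(2*n**2) = 6 + 2*n**3)
Y(y) = -1994*y**2 (Y(y) = (6 + 2*(-10)**3)*y**2 = (6 + 2*(-1000))*y**2 = (6 - 2000)*y**2 = -1994*y**2)
sqrt(f(219, -124) + Y(-38)) = sqrt(-124 - 1994*(-38)**2) = sqrt(-124 - 1994*1444) = sqrt(-124 - 2879336) = sqrt(-2879460) = 6*I*sqrt(79985)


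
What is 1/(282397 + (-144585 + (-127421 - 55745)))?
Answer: -1/45354 ≈ -2.2049e-5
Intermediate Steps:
1/(282397 + (-144585 + (-127421 - 55745))) = 1/(282397 + (-144585 - 183166)) = 1/(282397 - 327751) = 1/(-45354) = -1/45354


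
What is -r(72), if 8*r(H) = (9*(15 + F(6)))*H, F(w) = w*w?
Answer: -4131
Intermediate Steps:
F(w) = w**2
r(H) = 459*H/8 (r(H) = ((9*(15 + 6**2))*H)/8 = ((9*(15 + 36))*H)/8 = ((9*51)*H)/8 = (459*H)/8 = 459*H/8)
-r(72) = -459*72/8 = -1*4131 = -4131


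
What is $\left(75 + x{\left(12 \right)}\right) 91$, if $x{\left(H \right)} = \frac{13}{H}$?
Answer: $\frac{83083}{12} \approx 6923.6$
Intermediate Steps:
$\left(75 + x{\left(12 \right)}\right) 91 = \left(75 + \frac{13}{12}\right) 91 = \frac{913}{12} \cdot 91 = \frac{83083}{12}$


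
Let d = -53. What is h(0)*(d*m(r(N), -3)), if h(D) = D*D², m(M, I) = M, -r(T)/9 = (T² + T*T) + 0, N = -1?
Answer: 0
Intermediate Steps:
r(T) = -18*T² (r(T) = -9*((T² + T*T) + 0) = -9*((T² + T²) + 0) = -9*(2*T² + 0) = -18*T²)
h(D) = D³
h(0)*(d*m(r(N), -3)) = 0³*(-(-954)*(-1)²) = 0*(-(-954)) = 0*(-53*(-18)) = 0*954 = 0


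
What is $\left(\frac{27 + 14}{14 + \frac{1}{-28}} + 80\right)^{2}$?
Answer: $\frac{1051575184}{152881} \approx 6878.4$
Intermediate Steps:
$\left(\frac{27 + 14}{14 + \frac{1}{-28}} + 80\right)^{2} = \left(\frac{41}{14 - \frac{1}{28}} + 80\right)^{2} = \left(\frac{41}{\frac{391}{28}} + 80\right)^{2} = \left(41 \cdot \frac{28}{391} + 80\right)^{2} = \left(\frac{1148}{391} + 80\right)^{2} = \left(\frac{32428}{391}\right)^{2} = \frac{1051575184}{152881}$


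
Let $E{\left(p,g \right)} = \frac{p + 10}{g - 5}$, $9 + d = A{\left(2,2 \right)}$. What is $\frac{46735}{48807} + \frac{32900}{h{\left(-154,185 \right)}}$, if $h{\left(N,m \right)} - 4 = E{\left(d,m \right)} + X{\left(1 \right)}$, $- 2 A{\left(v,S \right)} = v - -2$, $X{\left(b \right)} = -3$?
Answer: $\frac{289043419565}{8736453} \approx 33085.0$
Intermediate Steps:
$A{\left(v,S \right)} = -1 - \frac{v}{2}$ ($A{\left(v,S \right)} = - \frac{v - -2}{2} = - \frac{v + 2}{2} = - \frac{2 + v}{2} = -1 - \frac{v}{2}$)
$d = -11$ ($d = -9 - 2 = -11$)
$E{\left(p,g \right)} = \frac{10 + p}{-5 + g}$
$h{\left(N,m \right)} = 1 - \frac{1}{-5 + m}$ ($h{\left(N,m \right)} = 4 - \left(3 - \frac{10 - 11}{-5 + m}\right) = 4 - \left(3 - \frac{1}{-5 + m} \left(-1\right)\right) = 4 - \left(3 + \frac{1}{-5 + m}\right) = 1 - \frac{1}{-5 + m}$)
$\frac{46735}{48807} + \frac{32900}{h{\left(-154,185 \right)}} = \frac{46735}{48807} + \frac{32900}{\frac{1}{-5 + 185} \left(-6 + 185\right)} = 46735 \cdot \frac{1}{48807} + \frac{32900}{\frac{1}{180} \cdot 179} = \frac{46735}{48807} + \frac{32900}{\frac{1}{180} \cdot 179} = \frac{46735}{48807} + \frac{32900}{\frac{179}{180}} = \frac{46735}{48807} + 32900 \cdot \frac{180}{179} = \frac{46735}{48807} + \frac{5922000}{179} = \frac{289043419565}{8736453}$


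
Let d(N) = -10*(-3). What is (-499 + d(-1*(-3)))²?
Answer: 219961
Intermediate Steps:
d(N) = 30
(-499 + d(-1*(-3)))² = (-499 + 30)² = (-469)² = 219961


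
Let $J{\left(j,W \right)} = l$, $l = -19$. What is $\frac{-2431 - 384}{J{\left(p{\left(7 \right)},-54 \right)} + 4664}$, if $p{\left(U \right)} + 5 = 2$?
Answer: $- \frac{563}{929} \approx -0.60603$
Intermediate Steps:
$p{\left(U \right)} = -3$ ($p{\left(U \right)} = -5 + 2 = -3$)
$J{\left(j,W \right)} = -19$
$\frac{-2431 - 384}{J{\left(p{\left(7 \right)},-54 \right)} + 4664} = \frac{-2431 - 384}{-19 + 4664} = - \frac{2815}{4645} = \left(-2815\right) \frac{1}{4645} = - \frac{563}{929}$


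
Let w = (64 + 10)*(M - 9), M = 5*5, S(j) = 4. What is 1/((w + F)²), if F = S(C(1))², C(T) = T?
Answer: 1/1440000 ≈ 6.9444e-7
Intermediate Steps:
M = 25
F = 16 (F = 4² = 16)
w = 1184 (w = (64 + 10)*(25 - 9) = 74*16 = 1184)
1/((w + F)²) = 1/((1184 + 16)²) = 1/(1200²) = 1/1440000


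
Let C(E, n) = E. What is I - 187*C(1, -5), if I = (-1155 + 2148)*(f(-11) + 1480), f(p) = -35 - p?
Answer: 1445621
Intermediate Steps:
I = 1445808 (I = (-1155 + 2148)*((-35 - 1*(-11)) + 1480) = 993*((-35 + 11) + 1480) = 993*(-24 + 1480) = 993*1456 = 1445808)
I - 187*C(1, -5) = 1445808 - 187 = 1445621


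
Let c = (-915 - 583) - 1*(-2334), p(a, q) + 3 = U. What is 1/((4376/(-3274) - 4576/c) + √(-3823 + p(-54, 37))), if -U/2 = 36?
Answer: -3294118730/1907889847141 - 967396609*I*√3898/3815779694282 ≈ -0.0017266 - 0.015829*I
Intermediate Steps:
U = -72 (U = -2*36 = -72)
p(a, q) = -75 (p(a, q) = -3 - 72 = -75)
c = 836 (c = -1498 + 2334 = 836)
1/((4376/(-3274) - 4576/c) + √(-3823 + p(-54, 37))) = 1/((4376/(-3274) - 4576/836) + √(-3823 - 75)) = 1/((4376*(-1/3274) - 4576*1/836) + √(-3898)) = 1/((-2188/1637 - 104/19) + I*√3898) = 1/(-211820/31103 + I*√3898)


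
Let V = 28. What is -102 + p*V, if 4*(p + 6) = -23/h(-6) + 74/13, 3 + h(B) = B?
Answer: -24835/117 ≈ -212.26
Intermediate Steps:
h(B) = -3 + B
p = -1843/468 (p = -6 + (-23/(-3 - 6) + 74/13)/4 = -6 + (-23/(-9) + 74*(1/13))/4 = -6 + (-23*(-⅑) + 74/13)/4 = -6 + (23/9 + 74/13)/4 = -6 + (¼)*(965/117) = -6 + 965/468 = -1843/468 ≈ -3.9380)
-102 + p*V = -102 - 1843/468*28 = -102 - 12901/117 = -24835/117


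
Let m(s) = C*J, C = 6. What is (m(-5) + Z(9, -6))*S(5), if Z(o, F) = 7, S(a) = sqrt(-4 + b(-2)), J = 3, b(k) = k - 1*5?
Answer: 25*I*sqrt(11) ≈ 82.916*I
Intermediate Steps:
b(k) = -5 + k (b(k) = k - 5 = -5 + k)
S(a) = I*sqrt(11) (S(a) = sqrt(-4 + (-5 - 2)) = sqrt(-4 - 7) = sqrt(-11) = I*sqrt(11))
m(s) = 18 (m(s) = 6*3 = 18)
(m(-5) + Z(9, -6))*S(5) = (18 + 7)*(I*sqrt(11)) = 25*(I*sqrt(11)) = 25*I*sqrt(11)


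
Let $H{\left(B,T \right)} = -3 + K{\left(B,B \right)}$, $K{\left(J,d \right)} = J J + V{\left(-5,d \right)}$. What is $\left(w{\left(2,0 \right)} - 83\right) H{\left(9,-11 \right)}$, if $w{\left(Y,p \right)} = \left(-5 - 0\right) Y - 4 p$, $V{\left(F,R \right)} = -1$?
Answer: $-7161$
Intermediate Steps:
$K{\left(J,d \right)} = -1 + J^{2}$ ($K{\left(J,d \right)} = J J - 1 = J^{2} - 1 = -1 + J^{2}$)
$H{\left(B,T \right)} = -4 + B^{2}$ ($H{\left(B,T \right)} = -3 + \left(-1 + B^{2}\right) = -4 + B^{2}$)
$w{\left(Y,p \right)} = - 5 Y - 4 p$ ($w{\left(Y,p \right)} = \left(-5 + 0\right) Y - 4 p = - 5 Y - 4 p$)
$\left(w{\left(2,0 \right)} - 83\right) H{\left(9,-11 \right)} = \left(\left(\left(-5\right) 2 - 0\right) - 83\right) \left(-4 + 9^{2}\right) = \left(\left(-10 + 0\right) - 83\right) \left(-4 + 81\right) = \left(-10 - 83\right) 77 = \left(-93\right) 77 = -7161$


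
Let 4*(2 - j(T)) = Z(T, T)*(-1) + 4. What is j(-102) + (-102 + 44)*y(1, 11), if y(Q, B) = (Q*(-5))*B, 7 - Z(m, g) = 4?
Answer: 12767/4 ≈ 3191.8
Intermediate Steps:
Z(m, g) = 3 (Z(m, g) = 7 - 1*4 = 7 - 4 = 3)
y(Q, B) = -5*B*Q (y(Q, B) = (-5*Q)*B = -5*B*Q)
j(T) = 7/4 (j(T) = 2 - (3*(-1) + 4)/4 = 2 - (-3 + 4)/4 = 2 - 1/4*1 = 2 - 1/4 = 7/4)
j(-102) + (-102 + 44)*y(1, 11) = 7/4 + (-102 + 44)*(-5*11*1) = 7/4 - 58*(-55) = 7/4 + 3190 = 12767/4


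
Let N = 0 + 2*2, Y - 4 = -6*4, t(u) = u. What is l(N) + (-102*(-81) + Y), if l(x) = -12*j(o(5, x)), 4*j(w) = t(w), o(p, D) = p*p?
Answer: 8167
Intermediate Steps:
o(p, D) = p²
j(w) = w/4
Y = -20 (Y = 4 - 6*4 = 4 - 24 = -20)
N = 4 (N = 0 + 4 = 4)
l(x) = -75 (l(x) = -3*5² = -3*25 = -12*25/4 = -75)
l(N) + (-102*(-81) + Y) = -75 + (-102*(-81) - 20) = -75 + (8262 - 20) = -75 + 8242 = 8167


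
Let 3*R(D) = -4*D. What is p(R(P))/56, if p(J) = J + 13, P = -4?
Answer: 55/168 ≈ 0.32738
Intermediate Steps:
R(D) = -4*D/3 (R(D) = (-4*D)/3 = -4*D/3)
p(J) = 13 + J
p(R(P))/56 = (13 - 4/3*(-4))/56 = (13 + 16/3)*(1/56) = (55/3)*(1/56) = 55/168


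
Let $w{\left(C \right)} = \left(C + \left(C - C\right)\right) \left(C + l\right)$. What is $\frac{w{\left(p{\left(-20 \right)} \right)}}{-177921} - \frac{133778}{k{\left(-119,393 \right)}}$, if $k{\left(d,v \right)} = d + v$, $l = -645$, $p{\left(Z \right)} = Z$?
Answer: $- \frac{11902779869}{24375177} \approx -488.32$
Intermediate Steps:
$w{\left(C \right)} = C \left(-645 + C\right)$ ($w{\left(C \right)} = \left(C + \left(C - C\right)\right) \left(C - 645\right) = \left(C + 0\right) \left(-645 + C\right) = C \left(-645 + C\right)$)
$\frac{w{\left(p{\left(-20 \right)} \right)}}{-177921} - \frac{133778}{k{\left(-119,393 \right)}} = \frac{\left(-20\right) \left(-645 - 20\right)}{-177921} - \frac{133778}{-119 + 393} = \left(-20\right) \left(-665\right) \left(- \frac{1}{177921}\right) - \frac{133778}{274} = 13300 \left(- \frac{1}{177921}\right) - \frac{66889}{137} = - \frac{13300}{177921} - \frac{66889}{137} = - \frac{11902779869}{24375177}$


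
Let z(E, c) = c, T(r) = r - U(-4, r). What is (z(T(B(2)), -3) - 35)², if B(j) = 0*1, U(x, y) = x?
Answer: 1444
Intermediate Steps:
B(j) = 0
T(r) = 4 + r (T(r) = r - 1*(-4) = r + 4 = 4 + r)
(z(T(B(2)), -3) - 35)² = (-3 - 35)² = (-38)² = 1444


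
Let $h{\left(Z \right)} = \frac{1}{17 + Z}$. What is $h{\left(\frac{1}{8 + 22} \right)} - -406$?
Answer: $\frac{207496}{511} \approx 406.06$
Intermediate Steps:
$h{\left(\frac{1}{8 + 22} \right)} - -406 = \frac{1}{17 + \frac{1}{8 + 22}} - -406 = \frac{1}{17 + \frac{1}{30}} + 406 = \frac{1}{\frac{511}{30}} + 406 = \frac{30}{511} + 406 = \frac{207496}{511}$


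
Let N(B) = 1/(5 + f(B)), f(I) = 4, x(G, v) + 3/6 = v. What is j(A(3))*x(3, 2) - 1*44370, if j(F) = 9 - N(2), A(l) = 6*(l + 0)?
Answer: -133070/3 ≈ -44357.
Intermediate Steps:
x(G, v) = -1/2 + v
N(B) = 1/9 (N(B) = 1/(5 + 4) = 1/9)
A(l) = 6*l
j(F) = 80/9 (j(F) = 9 - 1*1/9 = 9 - 1/9 = 80/9)
j(A(3))*x(3, 2) - 1*44370 = 80*(-1/2 + 2)/9 - 1*44370 = (80/9)*(3/2) - 44370 = 40/3 - 44370 = -133070/3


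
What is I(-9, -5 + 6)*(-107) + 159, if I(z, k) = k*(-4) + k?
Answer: 480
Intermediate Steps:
I(z, k) = -3*k (I(z, k) = -4*k + k = -3*k)
I(-9, -5 + 6)*(-107) + 159 = -3*(-5 + 6)*(-107) + 159 = -3*1*(-107) + 159 = -3*(-107) + 159 = 321 + 159 = 480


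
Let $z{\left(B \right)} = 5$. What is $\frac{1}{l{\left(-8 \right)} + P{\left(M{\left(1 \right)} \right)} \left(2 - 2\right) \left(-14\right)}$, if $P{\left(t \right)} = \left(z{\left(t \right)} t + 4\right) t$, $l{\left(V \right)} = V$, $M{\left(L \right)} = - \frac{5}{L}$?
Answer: $- \frac{1}{8} \approx -0.125$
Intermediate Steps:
$P{\left(t \right)} = t \left(4 + 5 t\right)$ ($P{\left(t \right)} = \left(5 t + 4\right) t = \left(4 + 5 t\right) t = t \left(4 + 5 t\right)$)
$\frac{1}{l{\left(-8 \right)} + P{\left(M{\left(1 \right)} \right)} \left(2 - 2\right) \left(-14\right)} = \frac{1}{-8 + - \frac{5}{1} \left(4 + 5 \left(- \frac{5}{1}\right)\right) \left(2 - 2\right) \left(-14\right)} = \frac{1}{-8 + \left(-5\right) 1 \left(4 + 5 \left(\left(-5\right) 1\right)\right) 0 \left(-14\right)} = \frac{1}{-8 + - 5 \left(4 + 5 \left(-5\right)\right) 0} = \frac{1}{-8 + - 5 \left(4 - 25\right) 0} = \frac{1}{-8 + \left(-5\right) \left(-21\right) 0} = \frac{1}{-8 + 105 \cdot 0} = \frac{1}{-8 + 0} = \frac{1}{-8} = - \frac{1}{8}$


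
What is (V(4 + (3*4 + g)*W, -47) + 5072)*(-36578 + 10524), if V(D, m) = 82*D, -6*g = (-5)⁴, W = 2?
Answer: 759369884/3 ≈ 2.5312e+8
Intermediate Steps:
g = -625/6 (g = -⅙*(-5)⁴ = -⅙*625 = -625/6 ≈ -104.17)
(V(4 + (3*4 + g)*W, -47) + 5072)*(-36578 + 10524) = (82*(4 + (3*4 - 625/6)*2) + 5072)*(-36578 + 10524) = (82*(4 + (12 - 625/6)*2) + 5072)*(-26054) = (82*(4 - 553/6*2) + 5072)*(-26054) = (82*(4 - 553/3) + 5072)*(-26054) = (82*(-541/3) + 5072)*(-26054) = (-44362/3 + 5072)*(-26054) = -29146/3*(-26054) = 759369884/3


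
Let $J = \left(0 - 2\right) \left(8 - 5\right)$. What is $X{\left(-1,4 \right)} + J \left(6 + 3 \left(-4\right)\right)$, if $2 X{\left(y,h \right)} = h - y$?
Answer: $\frac{77}{2} \approx 38.5$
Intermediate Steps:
$X{\left(y,h \right)} = \frac{h}{2} - \frac{y}{2}$ ($X{\left(y,h \right)} = \frac{h - y}{2} = \frac{h}{2} - \frac{y}{2}$)
$J = -6$ ($J = \left(-2\right) 3 = -6$)
$X{\left(-1,4 \right)} + J \left(6 + 3 \left(-4\right)\right) = \left(\frac{1}{2} \cdot 4 - - \frac{1}{2}\right) - 6 \left(6 + 3 \left(-4\right)\right) = \left(2 + \frac{1}{2}\right) - 6 \left(6 - 12\right) = \frac{5}{2} - -36 = \frac{5}{2} + 36 = \frac{77}{2}$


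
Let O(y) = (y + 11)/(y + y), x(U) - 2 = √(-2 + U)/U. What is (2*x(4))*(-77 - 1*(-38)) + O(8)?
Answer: -2477/16 - 39*√2/2 ≈ -182.39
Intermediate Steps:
x(U) = 2 + √(-2 + U)/U
O(y) = (11 + y)/(2*y) (O(y) = (11 + y)/((2*y)) = (11 + y)*(1/(2*y)) = (11 + y)/(2*y))
(2*x(4))*(-77 - 1*(-38)) + O(8) = (2*(2 + √(-2 + 4)/4))*(-77 - 1*(-38)) + (½)*(11 + 8)/8 = (2*(2 + √2/4))*(-77 + 38) + (½)*(⅛)*19 = (4 + √2/2)*(-39) + 19/16 = (-156 - 39*√2/2) + 19/16 = -2477/16 - 39*√2/2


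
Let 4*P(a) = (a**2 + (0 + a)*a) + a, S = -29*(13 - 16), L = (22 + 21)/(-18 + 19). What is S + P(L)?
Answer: 4089/4 ≈ 1022.3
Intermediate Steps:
L = 43 (L = 43/1 = 43*1 = 43)
S = 87 (S = -29*(-3) = 87)
P(a) = a**2/2 + a/4 (P(a) = ((a**2 + (0 + a)*a) + a)/4 = ((a**2 + a*a) + a)/4 = ((a**2 + a**2) + a)/4 = (2*a**2 + a)/4 = (a + 2*a**2)/4 = a**2/2 + a/4)
S + P(L) = 87 + (1/4)*43*(1 + 2*43) = 87 + (1/4)*43*(1 + 86) = 87 + (1/4)*43*87 = 87 + 3741/4 = 4089/4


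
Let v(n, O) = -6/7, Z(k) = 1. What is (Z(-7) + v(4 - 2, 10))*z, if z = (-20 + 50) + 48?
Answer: 78/7 ≈ 11.143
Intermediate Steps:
v(n, O) = -6/7 (v(n, O) = -6*1/7 = -6/7)
z = 78 (z = 30 + 48 = 78)
(Z(-7) + v(4 - 2, 10))*z = (1 - 6/7)*78 = (1/7)*78 = 78/7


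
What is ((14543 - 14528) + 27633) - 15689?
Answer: 11959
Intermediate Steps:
((14543 - 14528) + 27633) - 15689 = (15 + 27633) - 15689 = 27648 - 15689 = 11959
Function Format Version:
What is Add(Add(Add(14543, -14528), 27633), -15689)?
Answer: 11959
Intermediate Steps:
Add(Add(Add(14543, -14528), 27633), -15689) = Add(Add(15, 27633), -15689) = Add(27648, -15689) = 11959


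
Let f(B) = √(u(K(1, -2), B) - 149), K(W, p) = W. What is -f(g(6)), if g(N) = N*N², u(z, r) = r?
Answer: -√67 ≈ -8.1853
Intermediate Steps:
g(N) = N³
f(B) = √(-149 + B) (f(B) = √(B - 149) = √(-149 + B))
-f(g(6)) = -√(-149 + 6³) = -√(-149 + 216) = -√67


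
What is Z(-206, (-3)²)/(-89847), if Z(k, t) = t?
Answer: -1/9983 ≈ -0.00010017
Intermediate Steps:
Z(-206, (-3)²)/(-89847) = (-3)²/(-89847) = 9*(-1/89847) = -1/9983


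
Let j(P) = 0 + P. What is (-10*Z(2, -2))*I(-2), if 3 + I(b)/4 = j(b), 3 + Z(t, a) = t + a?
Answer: -600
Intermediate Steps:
j(P) = P
Z(t, a) = -3 + a + t (Z(t, a) = -3 + (t + a) = -3 + (a + t) = -3 + a + t)
I(b) = -12 + 4*b
(-10*Z(2, -2))*I(-2) = (-10*(-3 - 2 + 2))*(-12 + 4*(-2)) = (-10*(-3))*(-12 - 8) = 30*(-20) = -600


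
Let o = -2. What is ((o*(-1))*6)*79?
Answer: 948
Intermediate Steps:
((o*(-1))*6)*79 = (-2*(-1)*6)*79 = (2*6)*79 = 12*79 = 948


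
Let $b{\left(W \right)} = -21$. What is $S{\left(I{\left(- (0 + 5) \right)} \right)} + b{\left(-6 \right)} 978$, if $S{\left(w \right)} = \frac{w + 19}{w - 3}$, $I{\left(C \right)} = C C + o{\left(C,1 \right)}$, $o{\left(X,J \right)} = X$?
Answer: $- \frac{349107}{17} \approx -20536.0$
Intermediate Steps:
$I{\left(C \right)} = C + C^{2}$ ($I{\left(C \right)} = C C + C = C^{2} + C = C + C^{2}$)
$S{\left(w \right)} = \frac{19 + w}{-3 + w}$
$S{\left(I{\left(- (0 + 5) \right)} \right)} + b{\left(-6 \right)} 978 = \frac{19 + - (0 + 5) \left(1 - \left(0 + 5\right)\right)}{-3 + - (0 + 5) \left(1 - \left(0 + 5\right)\right)} - 20538 = \frac{19 + \left(-1\right) 5 \left(1 - 5\right)}{-3 + \left(-1\right) 5 \left(1 - 5\right)} - 20538 = \frac{19 - 5 \left(1 - 5\right)}{-3 - 5 \left(1 - 5\right)} - 20538 = \frac{19 - -20}{-3 - -20} - 20538 = \frac{19 + 20}{-3 + 20} - 20538 = \frac{1}{17} \cdot 39 - 20538 = \frac{39}{17} - 20538 = - \frac{349107}{17}$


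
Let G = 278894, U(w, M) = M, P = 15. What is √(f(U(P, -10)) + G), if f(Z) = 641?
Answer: √279535 ≈ 528.71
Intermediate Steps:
√(f(U(P, -10)) + G) = √(641 + 278894) = √279535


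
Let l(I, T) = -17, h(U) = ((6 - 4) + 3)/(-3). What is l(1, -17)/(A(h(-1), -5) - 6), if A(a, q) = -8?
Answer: 17/14 ≈ 1.2143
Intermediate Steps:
h(U) = -5/3 (h(U) = (2 + 3)*(-⅓) = 5*(-⅓) = -5/3)
l(1, -17)/(A(h(-1), -5) - 6) = -17/(-8 - 6) = -17/(-14) = -17*(-1/14) = 17/14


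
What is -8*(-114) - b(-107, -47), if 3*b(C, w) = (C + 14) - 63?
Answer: 964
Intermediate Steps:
b(C, w) = -49/3 + C/3 (b(C, w) = ((C + 14) - 63)/3 = ((14 + C) - 63)/3 = (-49 + C)/3 = -49/3 + C/3)
-8*(-114) - b(-107, -47) = -8*(-114) - (-49/3 + (⅓)*(-107)) = 912 - (-49/3 - 107/3) = 912 - 1*(-52) = 912 + 52 = 964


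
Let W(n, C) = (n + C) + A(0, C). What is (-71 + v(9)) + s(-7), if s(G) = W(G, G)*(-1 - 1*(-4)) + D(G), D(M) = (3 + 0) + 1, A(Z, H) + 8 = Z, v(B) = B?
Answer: -124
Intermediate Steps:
A(Z, H) = -8 + Z
D(M) = 4 (D(M) = 3 + 1 = 4)
W(n, C) = -8 + C + n (W(n, C) = (n + C) + (-8 + 0) = (C + n) - 8 = -8 + C + n)
s(G) = -20 + 6*G (s(G) = (-8 + G + G)*(-1 - 1*(-4)) + 4 = (-8 + 2*G)*(-1 + 4) + 4 = (-8 + 2*G)*3 + 4 = (-24 + 6*G) + 4 = -20 + 6*G)
(-71 + v(9)) + s(-7) = (-71 + 9) + (-20 + 6*(-7)) = -62 + (-20 - 42) = -62 - 62 = -124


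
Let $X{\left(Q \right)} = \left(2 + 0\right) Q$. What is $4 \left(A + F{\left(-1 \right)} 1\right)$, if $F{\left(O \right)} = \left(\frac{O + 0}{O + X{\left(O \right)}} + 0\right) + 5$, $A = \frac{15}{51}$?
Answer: $\frac{1148}{51} \approx 22.51$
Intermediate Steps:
$A = \frac{5}{17}$ ($A = 15 \cdot \frac{1}{51} = \frac{5}{17} \approx 0.29412$)
$X{\left(Q \right)} = 2 Q$
$F{\left(O \right)} = \frac{16}{3}$ ($F{\left(O \right)} = \left(\frac{O + 0}{O + 2 O} + 0\right) + 5 = \left(\frac{O}{3 O} + 0\right) + 5 = \left(O \frac{1}{3 O} + 0\right) + 5 = \left(\frac{1}{3} + 0\right) + 5 = \frac{1}{3} + 5 = \frac{16}{3}$)
$4 \left(A + F{\left(-1 \right)} 1\right) = 4 \left(\frac{5}{17} + \frac{16}{3} \cdot 1\right) = 4 \left(\frac{5}{17} + \frac{16}{3}\right) = 4 \cdot \frac{287}{51} = \frac{1148}{51}$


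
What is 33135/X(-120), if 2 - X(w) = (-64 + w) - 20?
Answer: 33135/206 ≈ 160.85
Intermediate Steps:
X(w) = 86 - w (X(w) = 2 - ((-64 + w) - 20) = 2 - (-84 + w) = 2 + (84 - w) = 86 - w)
33135/X(-120) = 33135/(86 - 1*(-120)) = 33135/(86 + 120) = 33135/206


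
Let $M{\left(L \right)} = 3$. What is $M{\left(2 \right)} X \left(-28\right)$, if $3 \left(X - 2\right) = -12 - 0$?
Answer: $168$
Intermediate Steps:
$X = -2$ ($X = 2 + \frac{-12 - 0}{3} = 2 + \frac{-12 + 0}{3} = 2 + \frac{1}{3} \left(-12\right) = 2 - 4 = -2$)
$M{\left(2 \right)} X \left(-28\right) = 3 \left(-2\right) \left(-28\right) = \left(-6\right) \left(-28\right) = 168$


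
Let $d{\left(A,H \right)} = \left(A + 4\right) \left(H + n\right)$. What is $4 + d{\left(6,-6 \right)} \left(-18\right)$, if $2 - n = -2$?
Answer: $364$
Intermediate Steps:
$n = 4$ ($n = 2 - -2 = 2 + 2 = 4$)
$d{\left(A,H \right)} = \left(4 + A\right) \left(4 + H\right)$ ($d{\left(A,H \right)} = \left(A + 4\right) \left(H + 4\right) = \left(4 + A\right) \left(4 + H\right)$)
$4 + d{\left(6,-6 \right)} \left(-18\right) = 4 + \left(16 + 4 \cdot 6 + 4 \left(-6\right) + 6 \left(-6\right)\right) \left(-18\right) = 4 + \left(16 + 24 - 24 - 36\right) \left(-18\right) = 4 - -360 = 4 + 360 = 364$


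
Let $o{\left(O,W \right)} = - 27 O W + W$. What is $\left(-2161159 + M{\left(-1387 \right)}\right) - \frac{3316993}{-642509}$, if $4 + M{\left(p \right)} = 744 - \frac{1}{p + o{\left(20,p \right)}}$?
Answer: $- \frac{1035797604950891777}{479444070854} \approx -2.1604 \cdot 10^{6}$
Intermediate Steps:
$o{\left(O,W \right)} = W - 27 O W$ ($o{\left(O,W \right)} = - 27 O W + W = W - 27 O W$)
$M{\left(p \right)} = 740 + \frac{1}{538 p}$ ($M{\left(p \right)} = -4 + \left(744 - \frac{1}{p + p \left(1 - 540\right)}\right) = -4 + \left(744 - \frac{1}{p + p \left(-539\right)}\right) = -4 + \left(744 - \frac{1}{p - 539 p}\right) = -4 + \left(744 - \frac{1}{\left(-538\right) p}\right) = -4 + \left(744 - - \frac{1}{538 p}\right) = -4 + \left(744 + \frac{1}{538 p}\right) = 740 + \frac{1}{538 p}$)
$\left(-2161159 + M{\left(-1387 \right)}\right) - \frac{3316993}{-642509} = \left(-2161159 + \left(740 + \frac{1}{538 \left(-1387\right)}\right)\right) - \frac{3316993}{-642509} = \left(-2161159 + \left(740 + \frac{1}{538} \left(- \frac{1}{1387}\right)\right)\right) - - \frac{3316993}{642509} = \left(-2161159 + \left(740 - \frac{1}{746206}\right)\right) + \frac{3316993}{642509} = \left(-2161159 + \frac{552192439}{746206}\right) + \frac{3316993}{642509} = - \frac{1612117620315}{746206} + \frac{3316993}{642509} = - \frac{1035797604950891777}{479444070854}$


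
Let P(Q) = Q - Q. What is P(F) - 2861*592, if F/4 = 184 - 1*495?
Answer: -1693712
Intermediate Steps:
F = -1244 (F = 4*(184 - 1*495) = 4*(184 - 495) = 4*(-311) = -1244)
P(Q) = 0
P(F) - 2861*592 = 0 - 2861*592 = 0 - 1693712 = -1693712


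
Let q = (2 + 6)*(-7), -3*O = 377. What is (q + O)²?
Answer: 297025/9 ≈ 33003.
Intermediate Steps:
O = -377/3 (O = -⅓*377 = -377/3 ≈ -125.67)
q = -56 (q = 8*(-7) = -56)
(q + O)² = (-56 - 377/3)² = (-545/3)² = 297025/9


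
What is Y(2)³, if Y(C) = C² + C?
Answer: 216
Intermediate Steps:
Y(C) = C + C²
Y(2)³ = (2*(1 + 2))³ = (2*3)³ = 6³ = 216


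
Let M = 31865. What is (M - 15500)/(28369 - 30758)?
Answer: -16365/2389 ≈ -6.8501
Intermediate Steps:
(M - 15500)/(28369 - 30758) = (31865 - 15500)/(28369 - 30758) = 16365/(-2389) = 16365*(-1/2389) = -16365/2389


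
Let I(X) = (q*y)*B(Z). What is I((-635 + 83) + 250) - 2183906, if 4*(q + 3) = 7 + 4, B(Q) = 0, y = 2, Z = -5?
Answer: -2183906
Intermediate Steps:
q = -¼ (q = -3 + (7 + 4)/4 = -3 + (¼)*11 = -3 + 11/4 = -¼ ≈ -0.25000)
I(X) = 0 (I(X) = -¼*2*0 = -½*0 = 0)
I((-635 + 83) + 250) - 2183906 = 0 - 2183906 = -2183906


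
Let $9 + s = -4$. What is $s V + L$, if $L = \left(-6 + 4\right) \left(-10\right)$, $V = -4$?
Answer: $72$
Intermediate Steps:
$s = -13$ ($s = -9 - 4 = -13$)
$L = 20$ ($L = \left(-2\right) \left(-10\right) = 20$)
$s V + L = \left(-13\right) \left(-4\right) + 20 = 52 + 20 = 72$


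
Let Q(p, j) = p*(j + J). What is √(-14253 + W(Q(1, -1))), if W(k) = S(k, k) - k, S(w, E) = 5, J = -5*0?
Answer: 3*I*√1583 ≈ 119.36*I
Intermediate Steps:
J = 0
Q(p, j) = j*p (Q(p, j) = p*(j + 0) = p*j = j*p)
W(k) = 5 - k
√(-14253 + W(Q(1, -1))) = √(-14253 + (5 - (-1))) = √(-14253 + (5 - 1*(-1))) = √(-14253 + (5 + 1)) = √(-14253 + 6) = √(-14247) = 3*I*√1583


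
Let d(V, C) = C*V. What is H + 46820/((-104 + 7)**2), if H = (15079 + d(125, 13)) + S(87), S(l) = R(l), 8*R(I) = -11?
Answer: 1257614549/75272 ≈ 16708.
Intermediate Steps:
R(I) = -11/8 (R(I) = (1/8)*(-11) = -11/8)
S(l) = -11/8
H = 133621/8 (H = (15079 + 13*125) - 11/8 = (15079 + 1625) - 11/8 = 16704 - 11/8 = 133621/8 ≈ 16703.)
H + 46820/((-104 + 7)**2) = 133621/8 + 46820/((-104 + 7)**2) = 133621/8 + 46820/((-97)**2) = 133621/8 + 46820/9409 = 1257614549/75272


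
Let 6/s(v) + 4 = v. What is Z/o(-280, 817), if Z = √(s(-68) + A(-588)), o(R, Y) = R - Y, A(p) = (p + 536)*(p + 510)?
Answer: -√146013/6582 ≈ -0.058055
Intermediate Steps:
A(p) = (510 + p)*(536 + p) (A(p) = (536 + p)*(510 + p) = (510 + p)*(536 + p))
s(v) = 6/(-4 + v)
Z = √146013/6 (Z = √(6/(-4 - 68) + (273360 + (-588)² + 1046*(-588))) = √(6/(-72) + (273360 + 345744 - 615048)) = √(6*(-1/72) + 4056) = √(-1/12 + 4056) = √(48671/12) = √146013/6 ≈ 63.686)
Z/o(-280, 817) = (√146013/6)/(-280 - 1*817) = (√146013/6)/(-280 - 817) = (√146013/6)/(-1097) = (√146013/6)*(-1/1097) = -√146013/6582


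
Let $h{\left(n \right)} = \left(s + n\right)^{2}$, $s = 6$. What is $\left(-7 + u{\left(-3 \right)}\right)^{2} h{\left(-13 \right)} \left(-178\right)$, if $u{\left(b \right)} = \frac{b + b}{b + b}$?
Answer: $-313992$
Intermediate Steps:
$u{\left(b \right)} = 1$ ($u{\left(b \right)} = \frac{2 b}{2 b} = 2 b \frac{1}{2 b} = 1$)
$h{\left(n \right)} = \left(6 + n\right)^{2}$
$\left(-7 + u{\left(-3 \right)}\right)^{2} h{\left(-13 \right)} \left(-178\right) = \left(-7 + 1\right)^{2} \left(6 - 13\right)^{2} \left(-178\right) = \left(-6\right)^{2} \left(-7\right)^{2} \left(-178\right) = 36 \cdot 49 \left(-178\right) = 1764 \left(-178\right) = -313992$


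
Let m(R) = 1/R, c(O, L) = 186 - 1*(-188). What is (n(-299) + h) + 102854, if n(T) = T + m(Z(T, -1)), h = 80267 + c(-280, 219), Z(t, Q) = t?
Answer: 54775603/299 ≈ 1.8320e+5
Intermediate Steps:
c(O, L) = 374 (c(O, L) = 186 + 188 = 374)
h = 80641 (h = 80267 + 374 = 80641)
n(T) = T + 1/T
(n(-299) + h) + 102854 = ((-299 + 1/(-299)) + 80641) + 102854 = ((-299 - 1/299) + 80641) + 102854 = (-89402/299 + 80641) + 102854 = 24022257/299 + 102854 = 54775603/299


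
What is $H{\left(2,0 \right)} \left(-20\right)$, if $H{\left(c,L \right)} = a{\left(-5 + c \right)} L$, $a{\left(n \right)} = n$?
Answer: $0$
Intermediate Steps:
$H{\left(c,L \right)} = L \left(-5 + c\right)$ ($H{\left(c,L \right)} = \left(-5 + c\right) L = L \left(-5 + c\right)$)
$H{\left(2,0 \right)} \left(-20\right) = 0 \left(-5 + 2\right) \left(-20\right) = 0 \left(-3\right) \left(-20\right) = 0 \left(-20\right) = 0$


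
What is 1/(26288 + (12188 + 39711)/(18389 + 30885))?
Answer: 49274/1295366811 ≈ 3.8039e-5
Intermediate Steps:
1/(26288 + (12188 + 39711)/(18389 + 30885)) = 1/(26288 + 51899/49274) = 1/(1295366811/49274) = 49274/1295366811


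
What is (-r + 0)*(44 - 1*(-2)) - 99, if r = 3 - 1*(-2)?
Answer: -329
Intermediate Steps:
r = 5 (r = 3 + 2 = 5)
(-r + 0)*(44 - 1*(-2)) - 99 = (-1*5 + 0)*(44 - 1*(-2)) - 99 = (-5 + 0)*(44 + 2) - 99 = -5*46 - 99 = -230 - 99 = -329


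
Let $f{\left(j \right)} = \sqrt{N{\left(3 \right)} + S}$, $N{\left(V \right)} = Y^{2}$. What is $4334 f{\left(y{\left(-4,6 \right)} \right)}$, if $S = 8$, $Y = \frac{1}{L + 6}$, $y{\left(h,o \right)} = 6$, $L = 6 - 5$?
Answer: $\frac{4334 \sqrt{393}}{7} \approx 12274.0$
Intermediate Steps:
$L = 1$ ($L = 6 - 5 = 1$)
$Y = \frac{1}{7}$ ($Y = \frac{1}{1 + 6} = \frac{1}{7} \approx 0.14286$)
$N{\left(V \right)} = \frac{1}{49}$ ($N{\left(V \right)} = \left(\frac{1}{7}\right)^{2} = \frac{1}{49}$)
$f{\left(j \right)} = \frac{\sqrt{393}}{7}$ ($f{\left(j \right)} = \sqrt{\frac{1}{49} + 8} = \sqrt{\frac{393}{49}} = \frac{\sqrt{393}}{7}$)
$4334 f{\left(y{\left(-4,6 \right)} \right)} = 4334 \frac{\sqrt{393}}{7} = \frac{4334 \sqrt{393}}{7}$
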